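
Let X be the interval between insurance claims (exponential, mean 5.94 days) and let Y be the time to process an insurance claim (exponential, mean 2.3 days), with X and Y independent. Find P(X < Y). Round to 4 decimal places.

λ_1 = 1/5.94 = 0.16835, λ_2 = 1/2.3 = 0.434783.
For independent exponentials, P(X < Y) = λ_1/(λ_1+λ_2) = 0.16835/0.603133 ≈ 0.2791.

0.2791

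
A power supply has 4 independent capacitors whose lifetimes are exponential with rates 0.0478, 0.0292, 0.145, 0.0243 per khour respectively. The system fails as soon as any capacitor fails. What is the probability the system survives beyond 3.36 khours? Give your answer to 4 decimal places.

The time to first failure is exponential with rate Σλ = 0.0478 + 0.0292 + 0.145 + 0.0243 = 0.2463.
P(min > 3.36) = e^(−0.2463·3.36) = e^(−0.82757) ≈ 0.4371.

0.4371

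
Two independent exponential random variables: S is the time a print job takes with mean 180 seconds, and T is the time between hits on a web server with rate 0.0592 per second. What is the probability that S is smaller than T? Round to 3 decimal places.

λ_1 = 1/180 = 0.00555556, λ_2 = 0.0592.
For independent exponentials, P(S < T) = λ_1/(λ_1+λ_2) = 0.00555556/0.0647556 ≈ 0.086.

0.086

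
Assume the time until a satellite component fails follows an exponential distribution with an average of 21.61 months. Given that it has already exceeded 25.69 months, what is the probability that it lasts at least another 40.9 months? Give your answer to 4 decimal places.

The rate is λ = 1/21.61 = 0.0462749 per month.
The exponential is memoryless, so the remaining time is again Exp(λ): the condition X > 25.69 is irrelevant.
P(X > 40.9) = e^(−1.8926) ≈ 0.1507.

0.1507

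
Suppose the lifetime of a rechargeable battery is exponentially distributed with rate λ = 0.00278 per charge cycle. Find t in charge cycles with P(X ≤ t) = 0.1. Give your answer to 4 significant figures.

37.90

Set 1 − e^(−λt) = 0.1, so t = −ln(0.9)/λ = 0.10536/0.00278 ≈ 37.8995 charge cycles.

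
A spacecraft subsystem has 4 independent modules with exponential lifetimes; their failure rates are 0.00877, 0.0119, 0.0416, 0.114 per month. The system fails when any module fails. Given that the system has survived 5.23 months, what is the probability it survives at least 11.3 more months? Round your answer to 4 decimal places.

Time to first failure ~ Exp(Σλ) with Σλ = 0.17627.
By memorylessness, P(T > 5.23+11.3 | T > 5.23) = P(T > 11.3) = e^(−0.17627·11.3) ≈ 0.1364.

0.1364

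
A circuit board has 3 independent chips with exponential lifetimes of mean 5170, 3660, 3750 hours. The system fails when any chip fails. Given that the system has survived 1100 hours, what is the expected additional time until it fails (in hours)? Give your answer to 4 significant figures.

First-failure rate Σλ = 1/5170 + 1/3660 + 1/3750 = 0.000733314.
By memorylessness the expected residual is 1/Σλ = 1363.67 hours, regardless of the 1100 already elapsed.

1364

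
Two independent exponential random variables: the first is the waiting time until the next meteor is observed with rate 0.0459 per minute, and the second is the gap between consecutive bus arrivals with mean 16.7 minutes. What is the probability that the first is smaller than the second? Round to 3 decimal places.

0.434

λ_1 = 0.0459, λ_2 = 1/16.7 = 0.0598802.
For independent exponentials, P(the first < the second) = λ_1/(λ_1+λ_2) = 0.0459/0.10578 ≈ 0.434.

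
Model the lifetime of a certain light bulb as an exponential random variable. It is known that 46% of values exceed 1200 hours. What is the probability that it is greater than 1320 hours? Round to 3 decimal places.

0.426

e^(−λ·1200) = 0.46 ⇒ λ = −ln(0.46)/1200 = 0.000647107.
P(X > 1320) = e^(−0.000647107·1320) = e^(−0.85418) ≈ 0.426.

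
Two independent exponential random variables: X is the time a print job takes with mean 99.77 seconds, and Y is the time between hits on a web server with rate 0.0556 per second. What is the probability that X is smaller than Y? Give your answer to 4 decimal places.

λ_1 = 1/99.77 = 0.0100231, λ_2 = 0.0556.
For independent exponentials, P(X < Y) = λ_1/(λ_1+λ_2) = 0.0100231/0.0656231 ≈ 0.1527.

0.1527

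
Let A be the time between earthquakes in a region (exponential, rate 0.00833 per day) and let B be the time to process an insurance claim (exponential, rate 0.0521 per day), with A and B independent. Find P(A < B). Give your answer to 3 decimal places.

0.138

λ_1 = 0.00833, λ_2 = 0.0521.
For independent exponentials, P(A < B) = λ_1/(λ_1+λ_2) = 0.00833/0.06043 ≈ 0.138.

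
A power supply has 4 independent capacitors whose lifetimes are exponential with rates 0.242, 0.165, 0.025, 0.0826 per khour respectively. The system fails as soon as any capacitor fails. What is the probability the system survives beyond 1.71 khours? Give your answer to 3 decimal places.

The time to first failure is exponential with rate Σλ = 0.242 + 0.165 + 0.025 + 0.0826 = 0.5146.
P(min > 1.71) = e^(−0.5146·1.71) = e^(−0.87997) ≈ 0.415.

0.415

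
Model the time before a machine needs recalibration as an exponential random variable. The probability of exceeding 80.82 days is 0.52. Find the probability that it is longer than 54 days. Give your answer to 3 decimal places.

0.646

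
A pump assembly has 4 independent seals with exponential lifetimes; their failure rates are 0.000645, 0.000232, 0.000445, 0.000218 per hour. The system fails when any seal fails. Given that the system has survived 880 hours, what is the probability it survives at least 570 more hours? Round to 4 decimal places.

Time to first failure ~ Exp(Σλ) with Σλ = 0.00154.
By memorylessness, P(T > 880+570 | T > 880) = P(T > 570) = e^(−0.00154·570) ≈ 0.4157.

0.4157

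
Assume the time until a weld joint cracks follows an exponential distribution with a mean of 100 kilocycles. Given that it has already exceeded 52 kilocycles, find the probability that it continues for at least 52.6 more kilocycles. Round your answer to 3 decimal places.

The rate is λ = 1/100 = 0.01 per kilocycle.
The exponential is memoryless, so the remaining time is again Exp(λ): the condition X > 52 is irrelevant.
P(X > 52.6) = e^(−0.526) ≈ 0.591.

0.591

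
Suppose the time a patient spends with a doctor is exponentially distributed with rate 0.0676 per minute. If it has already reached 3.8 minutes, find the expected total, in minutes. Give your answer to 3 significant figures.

18.6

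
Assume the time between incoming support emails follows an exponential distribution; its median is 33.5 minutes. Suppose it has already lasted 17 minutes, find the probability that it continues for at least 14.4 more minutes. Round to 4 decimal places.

0.7423

For an exponential, median = ln(2)/λ, so λ = ln 2 / 33.5 = 0.020691 per minute.
P(X > s+t | X > s) = e^(−λ(s+t))/e^(−λs) = e^(−λt), independent of s = 17.
P(X > 14.4) = e^(−0.29795) ≈ 0.7423.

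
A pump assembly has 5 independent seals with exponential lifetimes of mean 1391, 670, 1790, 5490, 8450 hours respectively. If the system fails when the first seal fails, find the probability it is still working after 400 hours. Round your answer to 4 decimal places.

0.2928

The first failure time is exponential with rate Σλ_i = 1/1391 + 1/670 + 1/1790 + 1/5490 + 1/8450 = 0.0030706 per hour.
P(min > 400) = e^(−0.0030706·400) = e^(−1.2282) ≈ 0.2928.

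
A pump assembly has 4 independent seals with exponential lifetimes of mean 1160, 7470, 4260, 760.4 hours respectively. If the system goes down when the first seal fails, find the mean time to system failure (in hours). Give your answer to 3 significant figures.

393

The first failure time is exponential with rate Σλ_i = 1/1160 + 1/7470 + 1/4260 + 1/760.4 = 0.00254578 per hour.
E[min] = 1/Σλ = 1/0.00254578 = 392.807 hours.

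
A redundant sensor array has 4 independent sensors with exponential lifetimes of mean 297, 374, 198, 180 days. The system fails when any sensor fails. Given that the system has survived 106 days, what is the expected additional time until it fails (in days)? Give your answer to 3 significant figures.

60.1

First-failure rate Σλ = 1/297 + 1/374 + 1/198 + 1/180 = 0.0166469.
By memorylessness the expected residual is 1/Σλ = 60.0714 days, regardless of the 106 already elapsed.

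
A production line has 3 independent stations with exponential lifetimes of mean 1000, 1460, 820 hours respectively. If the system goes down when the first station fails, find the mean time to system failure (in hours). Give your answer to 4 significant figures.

344.3

The first failure time is exponential with rate Σλ_i = 1/1000 + 1/1460 + 1/820 = 0.00290444 per hour.
E[min] = 1/Σλ = 1/0.00290444 = 344.3 hours.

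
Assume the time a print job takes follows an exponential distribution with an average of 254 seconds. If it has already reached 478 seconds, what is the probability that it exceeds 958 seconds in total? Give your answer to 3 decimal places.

0.151

The rate is λ = 1/254 = 0.00393701 per second.
By the memoryless property, P(X > 478+480 | X > 478) = P(X > 480).
P(X > 480) = e^(−1.8898) ≈ 0.151.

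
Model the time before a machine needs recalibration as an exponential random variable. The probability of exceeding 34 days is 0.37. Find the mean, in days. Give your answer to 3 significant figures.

34.2

e^(−λ·34) = 0.37 ⇒ λ = −ln(0.37)/34 = 0.0292427.
Mean = 1/λ = 34.1966 days.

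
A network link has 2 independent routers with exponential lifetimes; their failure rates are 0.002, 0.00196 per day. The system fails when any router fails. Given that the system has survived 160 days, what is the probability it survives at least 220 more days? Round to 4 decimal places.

0.4184

Time to first failure ~ Exp(Σλ) with Σλ = 0.00396.
By memorylessness, P(T > 160+220 | T > 160) = P(T > 220) = e^(−0.00396·220) ≈ 0.4184.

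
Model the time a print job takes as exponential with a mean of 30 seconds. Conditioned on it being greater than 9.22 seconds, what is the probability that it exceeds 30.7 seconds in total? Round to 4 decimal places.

The rate is λ = 1/30 = 0.0333333 per second.
By the memoryless property, P(X > 9.22+21.48 | X > 9.22) = P(X > 21.48).
P(X > 21.48) = e^(−0.716) ≈ 0.4887.

0.4887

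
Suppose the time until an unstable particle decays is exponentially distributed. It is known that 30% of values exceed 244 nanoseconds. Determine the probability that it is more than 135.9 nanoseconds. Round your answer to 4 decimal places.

0.5114

e^(−λ·244) = 0.30 ⇒ λ = −ln(0.30)/244 = 0.00493431.
P(X > 135.9) = e^(−0.00493431·135.9) = e^(−0.67057) ≈ 0.5114.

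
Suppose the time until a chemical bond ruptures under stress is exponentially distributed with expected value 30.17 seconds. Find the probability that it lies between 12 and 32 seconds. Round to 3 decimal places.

0.326

The rate is λ = 1/30.17 = 0.0331455 per second.
P(12 < X < 32) = e^(−λ·12) − e^(−λ·32) = 0.67183 − 0.34623 ≈ 0.326.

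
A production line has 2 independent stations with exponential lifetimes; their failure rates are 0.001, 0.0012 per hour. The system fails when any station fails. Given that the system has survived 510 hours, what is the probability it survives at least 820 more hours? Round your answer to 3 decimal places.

0.165

Time to first failure ~ Exp(Σλ) with Σλ = 0.0022.
By memorylessness, P(T > 510+820 | T > 510) = P(T > 820) = e^(−0.0022·820) ≈ 0.165.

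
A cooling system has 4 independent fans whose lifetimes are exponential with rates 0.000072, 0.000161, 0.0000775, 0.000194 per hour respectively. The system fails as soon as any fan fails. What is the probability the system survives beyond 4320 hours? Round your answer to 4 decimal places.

The time to first failure is exponential with rate Σλ = 0.000072 + 0.000161 + 0.0000775 + 0.000194 = 0.0005045.
P(min > 4320) = e^(−0.0005045·4320) = e^(−2.1794) ≈ 0.1131.

0.1131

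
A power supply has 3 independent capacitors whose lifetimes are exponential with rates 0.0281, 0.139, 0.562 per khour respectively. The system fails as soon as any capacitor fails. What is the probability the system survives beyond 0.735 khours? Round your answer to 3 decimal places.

The time to first failure is exponential with rate Σλ = 0.0281 + 0.139 + 0.562 = 0.7291.
P(min > 0.735) = e^(−0.7291·0.735) = e^(−0.53589) ≈ 0.585.

0.585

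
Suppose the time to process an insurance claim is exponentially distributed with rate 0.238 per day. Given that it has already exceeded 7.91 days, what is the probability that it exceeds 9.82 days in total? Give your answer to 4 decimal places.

P(X > s+t | X > s) = e^(−λ(s+t))/e^(−λs) = e^(−λt), independent of s = 7.91.
P(X > 1.91) = e^(−0.45458) ≈ 0.6347.

0.6347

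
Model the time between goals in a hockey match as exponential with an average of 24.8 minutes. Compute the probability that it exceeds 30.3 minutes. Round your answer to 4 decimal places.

The rate is λ = 1/24.8 = 0.0403226 per minute.
P(X > 30.3) = e^(−λ·30.3) = e^(−1.2218) ≈ 0.2947.

0.2947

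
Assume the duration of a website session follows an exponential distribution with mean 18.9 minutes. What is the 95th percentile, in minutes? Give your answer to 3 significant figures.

The rate is λ = 1/18.9 = 0.0529101 per minute.
Set 1 − e^(−λt) = 0.95, so t = −ln(0.05)/λ = 2.9957/0.0529101 ≈ 56.6193 minutes.

56.6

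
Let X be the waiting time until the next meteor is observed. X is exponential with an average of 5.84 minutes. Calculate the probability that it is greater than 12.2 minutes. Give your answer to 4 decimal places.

The rate is λ = 1/5.84 = 0.171233 per minute.
P(X > 12.2) = e^(−λ·12.2) = e^(−2.089) ≈ 0.1238.

0.1238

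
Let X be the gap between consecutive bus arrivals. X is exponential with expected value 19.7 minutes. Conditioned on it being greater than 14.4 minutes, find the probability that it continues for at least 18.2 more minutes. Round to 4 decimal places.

The rate is λ = 1/19.7 = 0.0507614 per minute.
The exponential is memoryless, so the remaining time is again Exp(λ): the condition X > 14.4 is irrelevant.
P(X > 18.2) = e^(−0.92386) ≈ 0.3970.

0.3970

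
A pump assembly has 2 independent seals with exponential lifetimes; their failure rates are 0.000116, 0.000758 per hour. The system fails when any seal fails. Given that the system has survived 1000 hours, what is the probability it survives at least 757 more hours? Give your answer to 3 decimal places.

0.516

Time to first failure ~ Exp(Σλ) with Σλ = 0.000874.
By memorylessness, P(T > 1000+757 | T > 1000) = P(T > 757) = e^(−0.000874·757) ≈ 0.516.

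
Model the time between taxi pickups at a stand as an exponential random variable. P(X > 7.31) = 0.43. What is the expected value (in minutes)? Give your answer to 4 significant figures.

e^(−λ·7.31) = 0.43 ⇒ λ = −ln(0.43)/7.31 = 0.115454.
Mean = 1/λ = 8.66144 minutes.

8.661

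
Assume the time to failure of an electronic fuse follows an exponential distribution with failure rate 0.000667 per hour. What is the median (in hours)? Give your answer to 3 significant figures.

1040

Set 1 − e^(−λt) = 0.5, so t = −ln(0.5)/λ = 0.69315/0.000667 ≈ 1039.2 hours.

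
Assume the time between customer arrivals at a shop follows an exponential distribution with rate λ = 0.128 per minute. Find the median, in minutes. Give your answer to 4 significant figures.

Set 1 − e^(−λt) = 0.5, so t = −ln(0.5)/λ = 0.69315/0.128 ≈ 5.41521 minutes.

5.415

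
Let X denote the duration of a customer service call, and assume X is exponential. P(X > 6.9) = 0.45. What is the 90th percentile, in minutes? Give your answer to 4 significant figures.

19.90

e^(−λ·6.9) = 0.45 ⇒ λ = −ln(0.45)/6.9 = 0.115726.
90th percentile: 1 − e^(−λt) = 0.9, t = −ln(0.1)/λ = 19.8969 minutes.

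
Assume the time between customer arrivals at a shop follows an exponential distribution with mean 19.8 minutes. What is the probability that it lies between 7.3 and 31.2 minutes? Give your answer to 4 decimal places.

The rate is λ = 1/19.8 = 0.0505051 per minute.
P(7.3 < X < 31.2) = e^(−λ·7.3) − e^(−λ·31.2) = 0.69164 − 0.20685 ≈ 0.4848.

0.4848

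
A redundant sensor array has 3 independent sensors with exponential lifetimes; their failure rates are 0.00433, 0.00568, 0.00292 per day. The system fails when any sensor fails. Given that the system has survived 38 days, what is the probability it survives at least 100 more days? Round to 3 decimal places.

0.274

Time to first failure ~ Exp(Σλ) with Σλ = 0.01293.
By memorylessness, P(T > 38+100 | T > 38) = P(T > 100) = e^(−0.01293·100) ≈ 0.274.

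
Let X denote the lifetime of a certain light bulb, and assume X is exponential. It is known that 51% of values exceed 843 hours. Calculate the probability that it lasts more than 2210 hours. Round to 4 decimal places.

e^(−λ·843) = 0.51 ⇒ λ = −ln(0.51)/843 = 0.000798748.
P(X > 2210) = e^(−0.000798748·2210) = e^(−1.7652) ≈ 0.1711.

0.1711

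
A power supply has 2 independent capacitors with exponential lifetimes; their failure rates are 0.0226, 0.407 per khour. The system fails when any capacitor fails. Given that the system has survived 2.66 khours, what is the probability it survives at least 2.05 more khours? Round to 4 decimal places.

Time to first failure ~ Exp(Σλ) with Σλ = 0.4296.
By memorylessness, P(T > 2.66+2.05 | T > 2.66) = P(T > 2.05) = e^(−0.4296·2.05) ≈ 0.4145.

0.4145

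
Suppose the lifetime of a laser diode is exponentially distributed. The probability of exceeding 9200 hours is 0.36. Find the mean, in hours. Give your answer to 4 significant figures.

e^(−λ·9200) = 0.36 ⇒ λ = −ln(0.36)/9200 = 0.000111049.
Mean = 1/λ = 9005.03 hours.

9005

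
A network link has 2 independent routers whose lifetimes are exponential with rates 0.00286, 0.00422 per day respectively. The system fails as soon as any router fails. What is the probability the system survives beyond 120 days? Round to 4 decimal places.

0.4276

The time to first failure is exponential with rate Σλ = 0.00286 + 0.00422 = 0.00708.
P(min > 120) = e^(−0.00708·120) = e^(−0.8496) ≈ 0.4276.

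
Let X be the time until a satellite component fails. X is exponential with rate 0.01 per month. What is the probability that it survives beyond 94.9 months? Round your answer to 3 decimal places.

0.387

P(X > 94.9) = e^(−λ·94.9) = e^(−0.949) ≈ 0.387.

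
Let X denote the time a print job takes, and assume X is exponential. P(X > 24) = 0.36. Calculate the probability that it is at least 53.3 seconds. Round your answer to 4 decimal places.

0.1034

e^(−λ·24) = 0.36 ⇒ λ = −ln(0.36)/24 = 0.0425688.
P(X > 53.3) = e^(−0.0425688·53.3) = e^(−2.2689) ≈ 0.1034.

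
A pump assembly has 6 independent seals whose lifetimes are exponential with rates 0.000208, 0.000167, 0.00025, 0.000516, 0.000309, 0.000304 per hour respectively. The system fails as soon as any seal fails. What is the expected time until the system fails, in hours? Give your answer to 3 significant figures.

570

The time to first failure is exponential with rate Σλ = 0.000208 + 0.000167 + 0.00025 + 0.000516 + 0.000309 + 0.000304 = 0.001754.
E[min] = 1/Σλ = 1/0.001754 = 570.125 hours.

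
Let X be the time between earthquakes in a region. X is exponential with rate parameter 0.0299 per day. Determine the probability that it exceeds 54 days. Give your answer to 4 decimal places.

0.1990

P(X > 54) = e^(−λ·54) = e^(−1.6146) ≈ 0.1990.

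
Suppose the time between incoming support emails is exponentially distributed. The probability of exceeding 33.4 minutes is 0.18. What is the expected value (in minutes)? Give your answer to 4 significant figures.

e^(−λ·33.4) = 0.18 ⇒ λ = −ln(0.18)/33.4 = 0.0513413.
Mean = 1/λ = 19.4775 minutes.

19.48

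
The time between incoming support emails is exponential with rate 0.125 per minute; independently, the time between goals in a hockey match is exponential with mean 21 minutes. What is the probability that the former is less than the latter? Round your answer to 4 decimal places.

0.7241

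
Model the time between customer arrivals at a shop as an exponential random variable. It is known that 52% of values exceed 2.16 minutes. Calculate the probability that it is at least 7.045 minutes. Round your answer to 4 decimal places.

0.1185

e^(−λ·2.16) = 0.52 ⇒ λ = −ln(0.52)/2.16 = 0.302744.
P(X > 7.045) = e^(−0.302744·7.045) = e^(−2.1328) ≈ 0.1185.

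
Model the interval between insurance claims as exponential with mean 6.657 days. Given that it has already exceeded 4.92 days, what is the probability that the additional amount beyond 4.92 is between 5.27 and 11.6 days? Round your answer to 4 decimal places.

0.2780

The rate is λ = 1/6.657 = 0.150218 per day.
Memoryless: the residual past 4.92 is again Exp(λ).
P(5.27 < residual < 11.6) = e^(−λ·5.27) − e^(−λ·11.6) = 0.45310 − 0.17508 ≈ 0.2780.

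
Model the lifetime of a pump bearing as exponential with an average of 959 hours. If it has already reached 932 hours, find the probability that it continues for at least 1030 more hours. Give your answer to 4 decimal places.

The rate is λ = 1/959 = 0.00104275 per hour.
The exponential is memoryless, so the remaining time is again Exp(λ): the condition X > 932 is irrelevant.
P(X > 1030) = e^(−1.074) ≈ 0.3416.

0.3416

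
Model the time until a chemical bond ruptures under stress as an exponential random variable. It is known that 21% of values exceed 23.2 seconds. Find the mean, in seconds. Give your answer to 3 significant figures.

14.9

e^(−λ·23.2) = 0.21 ⇒ λ = −ln(0.21)/23.2 = 0.0672693.
Mean = 1/λ = 14.8656 seconds.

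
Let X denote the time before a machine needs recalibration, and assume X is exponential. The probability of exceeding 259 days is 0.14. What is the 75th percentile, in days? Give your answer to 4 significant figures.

182.6

e^(−λ·259) = 0.14 ⇒ λ = −ln(0.14)/259 = 0.00759117.
75th percentile: 1 − e^(−λt) = 0.75, t = −ln(0.25)/λ = 182.619 days.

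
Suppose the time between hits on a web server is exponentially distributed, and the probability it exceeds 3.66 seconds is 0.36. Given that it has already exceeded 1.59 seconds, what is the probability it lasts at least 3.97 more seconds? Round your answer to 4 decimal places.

0.3302

From e^(−λ·3.66) = 0.36, λ = −ln(0.36)/3.66 = 0.27914.
Memoryless: P(X > 1.59+3.97 | X > 1.59) = P(X > 3.97) = e^(−0.27914·3.97) ≈ 0.3302.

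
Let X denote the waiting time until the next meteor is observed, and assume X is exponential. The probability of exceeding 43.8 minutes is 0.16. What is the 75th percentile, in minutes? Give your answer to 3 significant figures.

e^(−λ·43.8) = 0.16 ⇒ λ = −ln(0.16)/43.8 = 0.0418398.
75th percentile: 1 − e^(−λt) = 0.75, t = −ln(0.25)/λ = 33.1334 minutes.

33.1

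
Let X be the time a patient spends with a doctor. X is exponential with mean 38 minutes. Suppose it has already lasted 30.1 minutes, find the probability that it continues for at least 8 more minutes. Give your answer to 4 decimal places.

The rate is λ = 1/38 = 0.0263158 per minute.
By the memoryless property, P(X > 30.1+8 | X > 30.1) = P(X > 8).
P(X > 8) = e^(−0.21053) ≈ 0.8102.

0.8102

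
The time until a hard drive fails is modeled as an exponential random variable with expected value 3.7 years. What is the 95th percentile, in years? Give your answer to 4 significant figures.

11.08

The rate is λ = 1/3.7 = 0.27027 per year.
Set 1 − e^(−λt) = 0.95, so t = −ln(0.05)/λ = 2.9957/0.27027 ≈ 11.0842 years.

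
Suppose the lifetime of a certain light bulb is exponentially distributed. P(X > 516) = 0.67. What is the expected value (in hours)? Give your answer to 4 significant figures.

1288

e^(−λ·516) = 0.67 ⇒ λ = −ln(0.67)/516 = 0.000776119.
Mean = 1/λ = 1288.46 hours.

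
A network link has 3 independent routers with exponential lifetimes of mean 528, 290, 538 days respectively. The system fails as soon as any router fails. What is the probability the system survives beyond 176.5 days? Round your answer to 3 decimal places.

The first failure time is exponential with rate Σλ_i = 1/528 + 1/290 + 1/538 = 0.00720095 per day.
P(min > 176.5) = e^(−0.00720095·176.5) = e^(−1.271) ≈ 0.281.

0.281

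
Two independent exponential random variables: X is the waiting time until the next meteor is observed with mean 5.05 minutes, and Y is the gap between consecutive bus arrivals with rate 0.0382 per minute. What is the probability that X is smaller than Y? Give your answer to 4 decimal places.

0.8383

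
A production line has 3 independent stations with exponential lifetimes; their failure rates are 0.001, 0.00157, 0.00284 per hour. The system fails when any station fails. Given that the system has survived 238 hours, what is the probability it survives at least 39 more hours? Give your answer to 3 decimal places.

0.810

Time to first failure ~ Exp(Σλ) with Σλ = 0.00541.
By memorylessness, P(T > 238+39 | T > 238) = P(T > 39) = e^(−0.00541·39) ≈ 0.810.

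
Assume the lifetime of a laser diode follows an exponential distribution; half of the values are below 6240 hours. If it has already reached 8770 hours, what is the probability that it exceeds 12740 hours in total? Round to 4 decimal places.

For an exponential, median = ln(2)/λ, so λ = ln 2 / 6240 = 0.000111081 per hour.
By the memoryless property, P(X > 8770+3970 | X > 8770) = P(X > 3970).
P(X > 3970) = e^(−0.44099) ≈ 0.6434.

0.6434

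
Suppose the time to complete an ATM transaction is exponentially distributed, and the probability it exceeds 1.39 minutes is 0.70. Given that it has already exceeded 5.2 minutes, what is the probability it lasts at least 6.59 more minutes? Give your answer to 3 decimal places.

0.184

From e^(−λ·1.39) = 0.70, λ = −ln(0.70)/1.39 = 0.256601.
Memoryless: P(X > 5.2+6.59 | X > 5.2) = P(X > 6.59) = e^(−0.256601·6.59) ≈ 0.184.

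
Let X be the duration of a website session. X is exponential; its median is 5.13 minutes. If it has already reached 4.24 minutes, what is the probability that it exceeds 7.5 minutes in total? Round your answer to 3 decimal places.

0.644

For an exponential, median = ln(2)/λ, so λ = ln 2 / 5.13 = 0.135116 per minute.
The exponential is memoryless, so the remaining time is again Exp(λ): the condition X > 4.24 is irrelevant.
P(X > 3.26) = e^(−0.44048) ≈ 0.644.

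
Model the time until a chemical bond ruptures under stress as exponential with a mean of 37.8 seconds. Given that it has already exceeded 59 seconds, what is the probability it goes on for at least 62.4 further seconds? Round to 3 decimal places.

0.192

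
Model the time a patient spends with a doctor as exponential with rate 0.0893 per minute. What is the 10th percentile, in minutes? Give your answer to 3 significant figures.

1.18

Set 1 − e^(−λt) = 0.1, so t = −ln(0.9)/λ = 0.10536/0.0893 ≈ 1.17985 minutes.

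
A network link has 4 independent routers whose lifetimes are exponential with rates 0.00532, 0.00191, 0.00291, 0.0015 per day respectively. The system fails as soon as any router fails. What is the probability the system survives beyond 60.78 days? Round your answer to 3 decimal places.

0.493

The time to first failure is exponential with rate Σλ = 0.00532 + 0.00191 + 0.00291 + 0.0015 = 0.01164.
P(min > 60.78) = e^(−0.01164·60.78) = e^(−0.70748) ≈ 0.493.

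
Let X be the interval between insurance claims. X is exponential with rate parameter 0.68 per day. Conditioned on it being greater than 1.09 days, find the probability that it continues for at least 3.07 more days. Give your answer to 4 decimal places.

0.1240

P(X > s+t | X > s) = e^(−λ(s+t))/e^(−λs) = e^(−λt), independent of s = 1.09.
P(X > 3.07) = e^(−2.0876) ≈ 0.1240.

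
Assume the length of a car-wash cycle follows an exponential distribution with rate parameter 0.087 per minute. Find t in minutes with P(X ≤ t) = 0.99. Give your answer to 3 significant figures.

Set 1 − e^(−λt) = 0.99, so t = −ln(0.01)/λ = 4.6052/0.087 ≈ 52.933 minutes.

52.9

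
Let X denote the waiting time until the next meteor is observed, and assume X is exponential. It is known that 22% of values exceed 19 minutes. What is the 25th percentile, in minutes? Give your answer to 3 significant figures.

3.61

e^(−λ·19) = 0.22 ⇒ λ = −ln(0.22)/19 = 0.0796909.
25th percentile: 1 − e^(−λt) = 0.25, t = −ln(0.75)/λ = 3.60997 minutes.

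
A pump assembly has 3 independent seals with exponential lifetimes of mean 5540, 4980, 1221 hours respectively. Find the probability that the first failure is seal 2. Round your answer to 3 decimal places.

Rates: λ_i = 1/mean_i → 0.000180505, 0.000200803, 0.000819001; Σλ = 0.00120031.
P(seal 2 first) = λ_2/Σλ = 0.000200803/0.00120031 ≈ 0.167.

0.167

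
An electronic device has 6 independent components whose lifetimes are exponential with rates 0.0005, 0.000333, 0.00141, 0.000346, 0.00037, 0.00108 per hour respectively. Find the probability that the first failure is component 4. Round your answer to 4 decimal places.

The time to first failure is exponential with rate Σλ = 0.0005 + 0.000333 + 0.00141 + 0.000346 + 0.00037 + 0.00108 = 0.004039.
P(component 4 first) = λ_4/Σλ = 0.000346/0.004039 ≈ 0.0857.

0.0857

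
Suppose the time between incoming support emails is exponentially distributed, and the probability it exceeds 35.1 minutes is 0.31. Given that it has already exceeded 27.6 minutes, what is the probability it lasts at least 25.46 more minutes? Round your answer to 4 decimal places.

0.4276

From e^(−λ·35.1) = 0.31, λ = −ln(0.31)/35.1 = 0.033367.
Memoryless: P(X > 27.6+25.46 | X > 27.6) = P(X > 25.46) = e^(−0.033367·25.46) ≈ 0.4276.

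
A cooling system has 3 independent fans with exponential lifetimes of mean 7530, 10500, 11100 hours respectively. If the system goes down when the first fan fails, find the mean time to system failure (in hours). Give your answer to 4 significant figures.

3143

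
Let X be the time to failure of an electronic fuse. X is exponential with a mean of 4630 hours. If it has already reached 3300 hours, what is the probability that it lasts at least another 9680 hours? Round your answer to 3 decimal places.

The rate is λ = 1/4630 = 0.000215983 per hour.
By the memoryless property, P(X > 3300+9680 | X > 3300) = P(X > 9680).
P(X > 9680) = e^(−2.0907) ≈ 0.124.

0.124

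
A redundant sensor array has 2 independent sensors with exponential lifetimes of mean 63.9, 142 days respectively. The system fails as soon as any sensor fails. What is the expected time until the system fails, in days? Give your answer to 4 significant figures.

44.07

The first failure time is exponential with rate Σλ_i = 1/63.9 + 1/142 = 0.0226917 per day.
E[min] = 1/Σλ = 1/0.0226917 = 44.069 days.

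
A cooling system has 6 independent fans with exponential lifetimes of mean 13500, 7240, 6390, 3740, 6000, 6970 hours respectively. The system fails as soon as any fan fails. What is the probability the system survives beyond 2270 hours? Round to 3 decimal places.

The first failure time is exponential with rate Σλ_i = 1/13500 + 1/7240 + 1/6390 + 1/3740 + 1/6000 + 1/6970 = 0.000946209 per hour.
P(min > 2270) = e^(−0.000946209·2270) = e^(−2.1479) ≈ 0.117.

0.117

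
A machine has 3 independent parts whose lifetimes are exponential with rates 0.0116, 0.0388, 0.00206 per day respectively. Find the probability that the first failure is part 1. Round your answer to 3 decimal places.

0.221

The time to first failure is exponential with rate Σλ = 0.0116 + 0.0388 + 0.00206 = 0.05246.
P(part 1 first) = λ_1/Σλ = 0.0116/0.05246 ≈ 0.221.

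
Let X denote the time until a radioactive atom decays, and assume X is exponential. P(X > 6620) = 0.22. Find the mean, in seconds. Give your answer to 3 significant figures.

e^(−λ·6620) = 0.22 ⇒ λ = −ln(0.22)/6620 = 0.00022872.
Mean = 1/λ = 4372.15 seconds.

4370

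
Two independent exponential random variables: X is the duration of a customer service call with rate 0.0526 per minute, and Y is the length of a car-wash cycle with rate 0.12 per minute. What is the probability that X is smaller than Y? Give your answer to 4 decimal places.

λ_1 = 0.0526, λ_2 = 0.12.
For independent exponentials, P(X < Y) = λ_1/(λ_1+λ_2) = 0.0526/0.1726 ≈ 0.3048.

0.3048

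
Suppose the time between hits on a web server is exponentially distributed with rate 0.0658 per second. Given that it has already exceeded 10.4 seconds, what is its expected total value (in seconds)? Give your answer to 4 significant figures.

25.60

By memorylessness, E[X | X > 10.4] = 10.4 + 1/λ = 10.4 + 15.1976 = 25.5976 seconds.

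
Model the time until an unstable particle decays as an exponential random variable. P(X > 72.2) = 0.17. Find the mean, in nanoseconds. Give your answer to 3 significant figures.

40.7

e^(−λ·72.2) = 0.17 ⇒ λ = −ln(0.17)/72.2 = 0.0245423.
Mean = 1/λ = 40.7459 nanoseconds.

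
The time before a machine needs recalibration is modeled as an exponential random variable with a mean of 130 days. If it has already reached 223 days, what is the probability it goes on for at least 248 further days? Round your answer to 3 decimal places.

0.148

The rate is λ = 1/130 = 0.00769231 per day.
By the memoryless property, P(X > 223+248 | X > 223) = P(X > 248).
P(X > 248) = e^(−1.9077) ≈ 0.148.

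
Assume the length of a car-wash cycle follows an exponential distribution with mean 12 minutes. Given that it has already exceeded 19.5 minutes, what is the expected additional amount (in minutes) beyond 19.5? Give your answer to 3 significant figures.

The rate is λ = 1/12 = 0.0833333 per minute.
By memorylessness, the remaining amount past any threshold is again Exp(λ) with mean 1/λ = 12 minutes.

12.0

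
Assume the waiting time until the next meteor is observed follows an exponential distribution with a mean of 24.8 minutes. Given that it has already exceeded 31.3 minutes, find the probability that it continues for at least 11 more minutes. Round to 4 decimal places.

The rate is λ = 1/24.8 = 0.0403226 per minute.
By the memoryless property, P(X > 31.3+11 | X > 31.3) = P(X > 11).
P(X > 11) = e^(−0.44355) ≈ 0.6418.

0.6418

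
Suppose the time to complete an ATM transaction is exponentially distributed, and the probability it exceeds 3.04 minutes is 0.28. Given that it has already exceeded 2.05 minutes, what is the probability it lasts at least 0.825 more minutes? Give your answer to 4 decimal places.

0.7079

From e^(−λ·3.04) = 0.28, λ = −ln(0.28)/3.04 = 0.418739.
Memoryless: P(X > 2.05+0.825 | X > 2.05) = P(X > 0.825) = e^(−0.418739·0.825) ≈ 0.7079.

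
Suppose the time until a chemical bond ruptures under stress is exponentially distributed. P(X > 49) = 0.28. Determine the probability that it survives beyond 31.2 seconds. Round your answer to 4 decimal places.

e^(−λ·49) = 0.28 ⇒ λ = −ln(0.28)/49 = 0.0259789.
P(X > 31.2) = e^(−0.0259789·31.2) = e^(−0.81054) ≈ 0.4446.

0.4446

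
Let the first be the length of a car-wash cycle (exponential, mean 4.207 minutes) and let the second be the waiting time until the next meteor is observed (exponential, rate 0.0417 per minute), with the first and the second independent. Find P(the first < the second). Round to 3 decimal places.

0.851

λ_1 = 1/4.207 = 0.237699, λ_2 = 0.0417.
For independent exponentials, P(the first < the second) = λ_1/(λ_1+λ_2) = 0.237699/0.279399 ≈ 0.851.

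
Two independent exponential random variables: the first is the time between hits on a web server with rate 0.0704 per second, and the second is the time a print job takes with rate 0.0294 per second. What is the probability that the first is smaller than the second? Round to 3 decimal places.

0.705

λ_1 = 0.0704, λ_2 = 0.0294.
For independent exponentials, P(the first < the second) = λ_1/(λ_1+λ_2) = 0.0704/0.0998 ≈ 0.705.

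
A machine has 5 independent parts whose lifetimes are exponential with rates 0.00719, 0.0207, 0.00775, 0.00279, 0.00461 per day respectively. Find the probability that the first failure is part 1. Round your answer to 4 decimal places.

0.1671

The time to first failure is exponential with rate Σλ = 0.00719 + 0.0207 + 0.00775 + 0.00279 + 0.00461 = 0.04304.
P(part 1 first) = λ_1/Σλ = 0.00719/0.04304 ≈ 0.1671.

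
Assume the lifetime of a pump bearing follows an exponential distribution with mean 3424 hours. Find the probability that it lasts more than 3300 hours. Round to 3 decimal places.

0.381

The rate is λ = 1/3424 = 0.000292056 per hour.
P(X > 3300) = e^(−λ·3300) = e^(−0.96379) ≈ 0.381.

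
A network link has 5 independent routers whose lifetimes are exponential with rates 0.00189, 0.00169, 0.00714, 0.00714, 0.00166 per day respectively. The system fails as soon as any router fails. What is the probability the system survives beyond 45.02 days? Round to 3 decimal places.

The time to first failure is exponential with rate Σλ = 0.00189 + 0.00169 + 0.00714 + 0.00714 + 0.00166 = 0.01952.
P(min > 45.02) = e^(−0.01952·45.02) = e^(−0.87879) ≈ 0.415.

0.415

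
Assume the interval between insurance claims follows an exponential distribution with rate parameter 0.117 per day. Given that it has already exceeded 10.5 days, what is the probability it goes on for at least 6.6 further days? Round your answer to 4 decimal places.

0.4620

The exponential is memoryless, so the remaining time is again Exp(λ): the condition X > 10.5 is irrelevant.
P(X > 6.6) = e^(−0.7722) ≈ 0.4620.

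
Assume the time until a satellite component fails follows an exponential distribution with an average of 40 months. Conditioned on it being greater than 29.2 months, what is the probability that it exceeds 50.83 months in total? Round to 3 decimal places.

0.582

The rate is λ = 1/40 = 0.025 per month.
P(X > s+t | X > s) = e^(−λ(s+t))/e^(−λs) = e^(−λt), independent of s = 29.2.
P(X > 21.63) = e^(−0.54075) ≈ 0.582.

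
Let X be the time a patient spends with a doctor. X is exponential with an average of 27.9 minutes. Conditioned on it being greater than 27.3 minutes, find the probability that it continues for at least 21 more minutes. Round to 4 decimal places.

The rate is λ = 1/27.9 = 0.0358423 per minute.
The exponential is memoryless, so the remaining time is again Exp(λ): the condition X > 27.3 is irrelevant.
P(X > 21) = e^(−0.75269) ≈ 0.4711.

0.4711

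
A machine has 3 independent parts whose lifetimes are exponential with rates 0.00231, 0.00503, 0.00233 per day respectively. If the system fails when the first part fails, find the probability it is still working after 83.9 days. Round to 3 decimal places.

0.444

The time to first failure is exponential with rate Σλ = 0.00231 + 0.00503 + 0.00233 = 0.00967.
P(min > 83.9) = e^(−0.00967·83.9) = e^(−0.81131) ≈ 0.444.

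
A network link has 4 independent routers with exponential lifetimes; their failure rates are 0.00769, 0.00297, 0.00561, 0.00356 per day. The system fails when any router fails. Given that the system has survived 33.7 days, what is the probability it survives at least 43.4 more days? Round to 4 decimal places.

Time to first failure ~ Exp(Σλ) with Σλ = 0.01983.
By memorylessness, P(T > 33.7+43.4 | T > 33.7) = P(T > 43.4) = e^(−0.01983·43.4) ≈ 0.4229.

0.4229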